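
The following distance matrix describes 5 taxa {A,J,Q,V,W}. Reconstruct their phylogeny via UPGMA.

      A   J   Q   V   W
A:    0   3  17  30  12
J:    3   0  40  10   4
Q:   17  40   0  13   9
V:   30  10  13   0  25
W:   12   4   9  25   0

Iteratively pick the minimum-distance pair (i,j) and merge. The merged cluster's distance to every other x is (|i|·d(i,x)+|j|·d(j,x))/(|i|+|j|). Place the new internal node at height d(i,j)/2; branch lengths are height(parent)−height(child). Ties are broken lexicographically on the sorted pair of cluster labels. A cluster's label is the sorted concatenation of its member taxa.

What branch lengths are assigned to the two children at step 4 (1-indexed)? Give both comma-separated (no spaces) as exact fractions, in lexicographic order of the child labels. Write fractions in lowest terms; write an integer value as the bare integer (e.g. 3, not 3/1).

83/12,53/12

1. join A+J (d=3) ⇒ AJ; edges |A|=3/2, |J|=3/2
  updated: d(AJ,Q)=57/2, d(AJ,V)=20, d(AJ,W)=8
2. join AJ+W (d=8) ⇒ AJW; edges |AJ|=5/2, |W|=4
  updated: d(AJW,Q)=22, d(AJW,V)=65/3
3. join Q+V (d=13) ⇒ QV; edges |Q|=13/2, |V|=13/2
  updated: d(AJW,QV)=131/6
4. join AJW+QV (d=131/6) ⇒ AJQVW; edges |AJW|=83/12, |QV|=53/12
final tree: (((A:3/2,J:3/2):5/2,W:4):83/12,(Q:13/2,V:13/2):53/12)
total length: 203/6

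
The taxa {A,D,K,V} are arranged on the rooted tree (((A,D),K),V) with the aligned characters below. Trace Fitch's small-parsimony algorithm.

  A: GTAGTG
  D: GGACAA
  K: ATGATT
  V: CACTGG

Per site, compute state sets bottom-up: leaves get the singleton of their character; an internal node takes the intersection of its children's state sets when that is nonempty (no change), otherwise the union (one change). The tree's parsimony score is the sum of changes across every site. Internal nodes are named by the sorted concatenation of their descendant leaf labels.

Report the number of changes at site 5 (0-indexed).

[col 0] AD: children A:{G}, D:{G} ∩→ {G}; cost 0
[col 0] ADK: children AD:{G}, K:{A} ∪→ {A,G}; cost 1
[col 0] ADKV: children ADK:{A,G}, V:{C} ∪→ {A,C,G}; cost 1
[col 1] AD: children A:{T}, D:{G} ∪→ {G,T}; cost 1
[col 1] ADK: children AD:{G,T}, K:{T} ∩→ {T}; cost 0
[col 1] ADKV: children ADK:{T}, V:{A} ∪→ {A,T}; cost 1
[col 2] AD: children A:{A}, D:{A} ∩→ {A}; cost 0
[col 2] ADK: children AD:{A}, K:{G} ∪→ {A,G}; cost 1
[col 2] ADKV: children ADK:{A,G}, V:{C} ∪→ {A,C,G}; cost 1
[col 3] AD: children A:{G}, D:{C} ∪→ {C,G}; cost 1
[col 3] ADK: children AD:{C,G}, K:{A} ∪→ {A,C,G}; cost 1
[col 3] ADKV: children ADK:{A,C,G}, V:{T} ∪→ {A,C,G,T}; cost 1
[col 4] AD: children A:{T}, D:{A} ∪→ {A,T}; cost 1
[col 4] ADK: children AD:{A,T}, K:{T} ∩→ {T}; cost 0
[col 4] ADKV: children ADK:{T}, V:{G} ∪→ {G,T}; cost 1
[col 5] AD: children A:{G}, D:{A} ∪→ {A,G}; cost 1
[col 5] ADK: children AD:{A,G}, K:{T} ∪→ {A,G,T}; cost 1
[col 5] ADKV: children ADK:{A,G,T}, V:{G} ∩→ {G}; cost 0
per-site changes: [2, 2, 2, 3, 2, 2]; total = 13

2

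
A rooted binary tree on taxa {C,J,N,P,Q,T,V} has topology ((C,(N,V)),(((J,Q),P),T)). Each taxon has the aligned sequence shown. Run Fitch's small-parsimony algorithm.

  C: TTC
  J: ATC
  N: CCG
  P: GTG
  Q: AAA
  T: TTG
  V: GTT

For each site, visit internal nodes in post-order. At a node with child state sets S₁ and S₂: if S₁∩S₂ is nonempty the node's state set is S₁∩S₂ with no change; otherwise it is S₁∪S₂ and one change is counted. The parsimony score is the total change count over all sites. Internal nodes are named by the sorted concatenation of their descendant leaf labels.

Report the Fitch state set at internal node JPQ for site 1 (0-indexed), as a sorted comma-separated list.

T

NV@0: {C} ∪ {G} = {C,G} (union, +1)
CNV@0: {T} ∪ {C,G} = {C,G,T} (union, +1)
JQ@0: {A} ∩ {A} = {A} (intersection, +0)
JPQ@0: {A} ∪ {G} = {A,G} (union, +1)
JPQT@0: {A,G} ∪ {T} = {A,G,T} (union, +1)
CJNPQTV@0: {C,G,T} ∩ {A,G,T} = {G,T} (intersection, +0)
NV@1: {C} ∪ {T} = {C,T} (union, +1)
CNV@1: {T} ∩ {C,T} = {T} (intersection, +0)
JQ@1: {T} ∪ {A} = {A,T} (union, +1)
JPQ@1: {A,T} ∩ {T} = {T} (intersection, +0)
JPQT@1: {T} ∩ {T} = {T} (intersection, +0)
CJNPQTV@1: {T} ∩ {T} = {T} (intersection, +0)
NV@2: {G} ∪ {T} = {G,T} (union, +1)
CNV@2: {C} ∪ {G,T} = {C,G,T} (union, +1)
JQ@2: {C} ∪ {A} = {A,C} (union, +1)
JPQ@2: {A,C} ∪ {G} = {A,C,G} (union, +1)
JPQT@2: {A,C,G} ∩ {G} = {G} (intersection, +0)
CJNPQTV@2: {C,G,T} ∩ {G} = {G} (intersection, +0)
per-site changes: [4, 2, 4]; total = 10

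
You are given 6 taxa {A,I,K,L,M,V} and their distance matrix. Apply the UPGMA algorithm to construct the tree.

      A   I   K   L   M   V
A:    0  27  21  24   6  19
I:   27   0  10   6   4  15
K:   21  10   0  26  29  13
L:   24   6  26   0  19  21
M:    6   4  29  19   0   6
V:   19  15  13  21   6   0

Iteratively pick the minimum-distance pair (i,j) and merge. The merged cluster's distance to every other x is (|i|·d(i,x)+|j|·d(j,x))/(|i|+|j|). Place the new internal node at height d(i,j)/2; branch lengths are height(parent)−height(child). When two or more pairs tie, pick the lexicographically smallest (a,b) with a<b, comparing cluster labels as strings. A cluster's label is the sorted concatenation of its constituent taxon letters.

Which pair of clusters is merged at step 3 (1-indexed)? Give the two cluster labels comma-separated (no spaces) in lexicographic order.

IMV,L

1. join I+M (d=4) ⇒ IM; edges |I|=2, |M|=2
  updated: d(A,IM)=33/2, d(IM,K)=39/2, d(IM,L)=25/2, d(IM,V)=21/2
2. join IM+V (d=21/2) ⇒ IMV; edges |IM|=13/4, |V|=21/4
  updated: d(A,IMV)=52/3, d(IMV,K)=52/3, d(IMV,L)=46/3
3. join IMV+L (d=46/3) ⇒ ILMV; edges |IMV|=29/12, |L|=23/3
  updated: d(A,ILMV)=19, d(ILMV,K)=39/2
4. join A+ILMV (d=19) ⇒ AILMV; edges |A|=19/2, |ILMV|=11/6
  updated: d(AILMV,K)=99/5
5. join AILMV+K (d=99/5) ⇒ AIKLMV; edges |AILMV|=2/5, |K|=99/10
final tree: ((A:19/2,(((I:2,M:2):13/4,V:21/4):29/12,L:23/3):11/6):2/5,K:99/10)
total length: 2653/60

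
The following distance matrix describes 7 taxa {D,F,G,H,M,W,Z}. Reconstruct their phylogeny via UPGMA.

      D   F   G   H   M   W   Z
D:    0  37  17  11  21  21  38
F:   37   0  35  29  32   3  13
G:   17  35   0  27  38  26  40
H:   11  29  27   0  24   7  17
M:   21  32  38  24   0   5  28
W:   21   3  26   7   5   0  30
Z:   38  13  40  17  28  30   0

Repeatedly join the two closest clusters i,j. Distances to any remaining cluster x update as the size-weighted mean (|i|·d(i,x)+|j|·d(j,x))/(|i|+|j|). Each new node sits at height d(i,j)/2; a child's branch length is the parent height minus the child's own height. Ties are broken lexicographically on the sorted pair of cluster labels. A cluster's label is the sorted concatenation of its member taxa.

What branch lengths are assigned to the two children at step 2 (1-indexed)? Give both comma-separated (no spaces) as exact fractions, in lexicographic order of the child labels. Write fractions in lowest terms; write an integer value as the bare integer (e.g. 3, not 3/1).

1. join F+W (d=3) ⇒ FW; edges |F|=3/2, |W|=3/2
  updated: d(D,FW)=29, d(FW,G)=61/2, d(FW,H)=18, d(FW,M)=37/2, d(FW,Z)=43/2
2. join D+H (d=11) ⇒ DH; edges |D|=11/2, |H|=11/2
  updated: d(DH,FW)=47/2, d(DH,G)=22, d(DH,M)=45/2, d(DH,Z)=55/2
3. join FW+M (d=37/2) ⇒ FMW; edges |FW|=31/4, |M|=37/4
  updated: d(DH,FMW)=139/6, d(FMW,G)=33, d(FMW,Z)=71/3
4. join DH+G (d=22) ⇒ DGH; edges |DH|=11/2, |G|=11
  updated: d(DGH,FMW)=238/9, d(DGH,Z)=95/3
5. join FMW+Z (d=71/3) ⇒ FMWZ; edges |FMW|=31/12, |Z|=71/6
  updated: d(DGH,FMWZ)=111/4
6. join DGH+FMWZ (d=111/4) ⇒ DFGHMWZ; edges |DGH|=23/8, |FMWZ|=49/24
final tree: (((D:11/2,H:11/2):11/2,G:11):23/8,(((F:3/2,W:3/2):31/4,M:37/4):31/12,Z:71/6):49/24)
total length: 401/6

11/2,11/2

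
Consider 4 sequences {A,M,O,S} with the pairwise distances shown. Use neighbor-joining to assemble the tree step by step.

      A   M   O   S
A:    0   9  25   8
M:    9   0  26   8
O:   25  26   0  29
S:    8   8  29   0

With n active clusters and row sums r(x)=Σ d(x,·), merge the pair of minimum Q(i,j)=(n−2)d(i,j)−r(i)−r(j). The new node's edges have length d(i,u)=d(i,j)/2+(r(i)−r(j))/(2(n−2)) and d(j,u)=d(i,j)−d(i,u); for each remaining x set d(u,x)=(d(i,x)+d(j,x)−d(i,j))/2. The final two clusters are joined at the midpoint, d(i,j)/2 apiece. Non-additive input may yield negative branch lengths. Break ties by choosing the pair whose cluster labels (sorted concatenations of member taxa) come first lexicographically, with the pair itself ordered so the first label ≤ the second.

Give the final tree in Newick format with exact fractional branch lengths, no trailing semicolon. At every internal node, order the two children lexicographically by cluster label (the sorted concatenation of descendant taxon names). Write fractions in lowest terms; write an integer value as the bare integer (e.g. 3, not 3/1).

1. join A+O (d=25, Q=-72) ⇒ AO; edges |A|=3, |O|=22
  updated: d(AO,M)=5, d(AO,S)=6
2. join AO+M (d=5, Q=-19) ⇒ AMO; edges |AO|=3/2, |M|=7/2
  updated: d(AMO,S)=9/2
3. join AMO+S (d=9/2) ⇒ AMOS; edges |AMO|=9/4, |S|=9/4
final tree: (((A:3,O:22):3/2,M:7/2):9/4,S:9/4)
total length: 69/2

(((A:3,O:22):3/2,M:7/2):9/4,S:9/4)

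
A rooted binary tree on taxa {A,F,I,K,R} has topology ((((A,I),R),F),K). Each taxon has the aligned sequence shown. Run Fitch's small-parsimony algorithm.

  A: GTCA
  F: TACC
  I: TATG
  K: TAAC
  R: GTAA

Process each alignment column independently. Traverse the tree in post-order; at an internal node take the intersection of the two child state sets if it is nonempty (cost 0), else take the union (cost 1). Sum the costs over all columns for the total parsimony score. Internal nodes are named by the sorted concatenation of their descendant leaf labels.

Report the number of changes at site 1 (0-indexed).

2

site 0, node AI: A={G} ∪ I={T} → {G,T} (+1)
site 0, node AIR: AI={G,T} ∩ R={G} → {G} (+0)
site 0, node AFIR: AIR={G} ∪ F={T} → {G,T} (+1)
site 0, node AFIKR: AFIR={G,T} ∩ K={T} → {T} (+0)
site 1, node AI: A={T} ∪ I={A} → {A,T} (+1)
site 1, node AIR: AI={A,T} ∩ R={T} → {T} (+0)
site 1, node AFIR: AIR={T} ∪ F={A} → {A,T} (+1)
site 1, node AFIKR: AFIR={A,T} ∩ K={A} → {A} (+0)
site 2, node AI: A={C} ∪ I={T} → {C,T} (+1)
site 2, node AIR: AI={C,T} ∪ R={A} → {A,C,T} (+1)
site 2, node AFIR: AIR={A,C,T} ∩ F={C} → {C} (+0)
site 2, node AFIKR: AFIR={C} ∪ K={A} → {A,C} (+1)
site 3, node AI: A={A} ∪ I={G} → {A,G} (+1)
site 3, node AIR: AI={A,G} ∩ R={A} → {A} (+0)
site 3, node AFIR: AIR={A} ∪ F={C} → {A,C} (+1)
site 3, node AFIKR: AFIR={A,C} ∩ K={C} → {C} (+0)
per-site changes: [2, 2, 3, 2]; total = 9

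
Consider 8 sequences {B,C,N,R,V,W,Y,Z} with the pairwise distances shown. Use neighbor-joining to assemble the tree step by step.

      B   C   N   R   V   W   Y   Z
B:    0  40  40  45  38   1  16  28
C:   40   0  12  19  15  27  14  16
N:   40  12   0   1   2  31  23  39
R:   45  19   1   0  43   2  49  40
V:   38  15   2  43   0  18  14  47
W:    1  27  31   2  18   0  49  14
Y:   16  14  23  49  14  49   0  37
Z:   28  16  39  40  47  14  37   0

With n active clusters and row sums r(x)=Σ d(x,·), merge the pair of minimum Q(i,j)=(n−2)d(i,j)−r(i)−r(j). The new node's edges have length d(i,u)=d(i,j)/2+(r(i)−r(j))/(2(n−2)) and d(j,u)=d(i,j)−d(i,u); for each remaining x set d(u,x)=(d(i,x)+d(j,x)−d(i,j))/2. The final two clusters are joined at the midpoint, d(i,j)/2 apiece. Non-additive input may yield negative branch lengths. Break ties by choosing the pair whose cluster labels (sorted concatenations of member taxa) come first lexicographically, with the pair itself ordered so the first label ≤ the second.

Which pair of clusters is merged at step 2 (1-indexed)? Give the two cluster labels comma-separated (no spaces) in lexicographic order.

N,R

1. join B+W (d=1, Q=-344) ⇒ BW; edges |B|=6, |W|=-5
  updated: d(BW,C)=33, d(BW,N)=35, d(BW,R)=23, d(BW,V)=55/2, d(BW,Y)=32, d(BW,Z)=41/2
2. join N+R (d=1, Q=-282) ⇒ NR; edges |N|=-29/5, |R|=34/5
  updated: d(BW,NR)=57/2, d(C,NR)=15, d(NR,V)=22, d(NR,Y)=71/2, d(NR,Z)=39
3. join BW+Z (d=41/2, Q=-219) ⇒ BWZ; edges |BW|=8, |Z|=25/2
  updated: d(BWZ,C)=57/4, d(BWZ,NR)=47/2, d(BWZ,V)=27, d(BWZ,Y)=97/4
4. join V+Y (d=14, Q=-495/4) ⇒ VY; edges |V|=43/8, |Y|=69/8
  updated: d(BWZ,VY)=149/8, d(C,VY)=15/2, d(NR,VY)=87/4
5. join BWZ+NR (d=47/2, Q=-557/8) ⇒ BNRWZ; edges |BWZ|=345/32, |NR|=407/32
  updated: d(BNRWZ,C)=23/8, d(BNRWZ,VY)=135/16
6. join BNRWZ+C (d=23/8, Q=-301/16) ⇒ BCNRWZ; edges |BNRWZ|=61/32, |C|=31/32
  updated: d(BCNRWZ,VY)=209/32
7. join BCNRWZ+VY (d=209/32) ⇒ BCNRVWYZ; edges |BCNRWZ|=209/64, |VY|=209/64
final tree: (((((B:6,W:-5):8,Z:25/2):345/32,(N:-29/5,R:34/5):407/32):61/32,C:31/32):209/64,(V:43/8,Y:69/8):209/64)
total length: 2221/32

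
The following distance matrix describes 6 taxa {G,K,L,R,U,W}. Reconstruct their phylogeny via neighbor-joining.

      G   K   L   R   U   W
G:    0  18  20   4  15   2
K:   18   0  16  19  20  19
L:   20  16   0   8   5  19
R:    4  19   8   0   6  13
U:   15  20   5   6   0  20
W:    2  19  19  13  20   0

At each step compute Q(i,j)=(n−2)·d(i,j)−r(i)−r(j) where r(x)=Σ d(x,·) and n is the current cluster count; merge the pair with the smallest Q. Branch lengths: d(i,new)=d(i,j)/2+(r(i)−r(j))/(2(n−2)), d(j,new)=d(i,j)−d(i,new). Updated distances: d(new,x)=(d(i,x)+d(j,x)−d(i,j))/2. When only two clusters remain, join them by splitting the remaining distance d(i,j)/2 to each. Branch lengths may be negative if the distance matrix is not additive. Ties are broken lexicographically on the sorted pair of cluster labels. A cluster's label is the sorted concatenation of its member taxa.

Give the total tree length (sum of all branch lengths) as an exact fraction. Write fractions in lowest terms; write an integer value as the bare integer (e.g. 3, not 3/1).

1. join G+W (d=2, Q=-124) ⇒ GW; edges |G|=-3/4, |W|=11/4
  updated: d(GW,K)=35/2, d(GW,L)=37/2, d(GW,R)=15/2, d(GW,U)=33/2
2. join GW+K (d=35/2, Q=-80) ⇒ GKW; edges |GW|=20/3, |K|=65/6
  updated: d(GKW,L)=17/2, d(GKW,R)=9/2, d(GKW,U)=19/2
3. join GKW+R (d=9/2, Q=-32) ⇒ GKRW; edges |GKW|=13/4, |R|=5/4
  updated: d(GKRW,L)=6, d(GKRW,U)=11/2
4. join GKRW+L (d=6, Q=-33/2) ⇒ GKLRW; edges |GKRW|=13/4, |L|=11/4
  updated: d(GKLRW,U)=9/4
5. join GKLRW+U (d=9/4) ⇒ GKLRUW; edges |GKLRW|=9/8, |U|=9/8
final tree: (((((G:-3/4,W:11/4):20/3,K:65/6):13/4,R:5/4):13/4,L:11/4):9/8,U:9/8)
total length: 129/4

129/4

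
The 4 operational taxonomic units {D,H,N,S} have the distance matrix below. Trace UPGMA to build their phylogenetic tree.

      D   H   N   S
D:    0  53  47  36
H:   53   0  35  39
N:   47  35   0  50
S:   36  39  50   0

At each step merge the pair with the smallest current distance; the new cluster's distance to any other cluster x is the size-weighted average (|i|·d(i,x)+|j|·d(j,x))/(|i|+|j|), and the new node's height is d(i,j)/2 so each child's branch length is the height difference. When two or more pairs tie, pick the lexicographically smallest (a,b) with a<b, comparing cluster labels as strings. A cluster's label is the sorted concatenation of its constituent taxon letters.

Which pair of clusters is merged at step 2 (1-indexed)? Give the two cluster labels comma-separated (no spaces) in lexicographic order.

step 1: merge (H,N) at d=35; branch lengths H→35/2, N→35/2; new cluster HN
  updated: d(D,HN)=50, d(HN,S)=89/2
step 2: merge (D,S) at d=36; branch lengths D→18, S→18; new cluster DS
  updated: d(DS,HN)=189/4
step 3: merge (DS,HN) at d=189/4; branch lengths DS→45/8, HN→49/8; new cluster DHNS
final tree: ((D:18,S:18):45/8,(H:35/2,N:35/2):49/8)
total length: 331/4

D,S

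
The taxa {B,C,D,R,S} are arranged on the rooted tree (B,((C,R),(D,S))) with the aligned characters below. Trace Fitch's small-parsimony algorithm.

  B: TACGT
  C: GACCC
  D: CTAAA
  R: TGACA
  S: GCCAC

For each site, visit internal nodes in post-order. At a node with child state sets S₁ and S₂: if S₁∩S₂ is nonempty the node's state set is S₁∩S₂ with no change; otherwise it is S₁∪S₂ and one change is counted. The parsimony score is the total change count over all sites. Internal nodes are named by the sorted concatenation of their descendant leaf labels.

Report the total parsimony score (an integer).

13

[col 0] CR: children C:{G}, R:{T} ∪→ {G,T}; cost 1
[col 0] DS: children D:{C}, S:{G} ∪→ {C,G}; cost 1
[col 0] CDRS: children CR:{G,T}, DS:{C,G} ∩→ {G}; cost 0
[col 0] BCDRS: children B:{T}, CDRS:{G} ∪→ {G,T}; cost 1
[col 1] CR: children C:{A}, R:{G} ∪→ {A,G}; cost 1
[col 1] DS: children D:{T}, S:{C} ∪→ {C,T}; cost 1
[col 1] CDRS: children CR:{A,G}, DS:{C,T} ∪→ {A,C,G,T}; cost 1
[col 1] BCDRS: children B:{A}, CDRS:{A,C,G,T} ∩→ {A}; cost 0
[col 2] CR: children C:{C}, R:{A} ∪→ {A,C}; cost 1
[col 2] DS: children D:{A}, S:{C} ∪→ {A,C}; cost 1
[col 2] CDRS: children CR:{A,C}, DS:{A,C} ∩→ {A,C}; cost 0
[col 2] BCDRS: children B:{C}, CDRS:{A,C} ∩→ {C}; cost 0
[col 3] CR: children C:{C}, R:{C} ∩→ {C}; cost 0
[col 3] DS: children D:{A}, S:{A} ∩→ {A}; cost 0
[col 3] CDRS: children CR:{C}, DS:{A} ∪→ {A,C}; cost 1
[col 3] BCDRS: children B:{G}, CDRS:{A,C} ∪→ {A,C,G}; cost 1
[col 4] CR: children C:{C}, R:{A} ∪→ {A,C}; cost 1
[col 4] DS: children D:{A}, S:{C} ∪→ {A,C}; cost 1
[col 4] CDRS: children CR:{A,C}, DS:{A,C} ∩→ {A,C}; cost 0
[col 4] BCDRS: children B:{T}, CDRS:{A,C} ∪→ {A,C,T}; cost 1
per-site changes: [3, 3, 2, 2, 3]; total = 13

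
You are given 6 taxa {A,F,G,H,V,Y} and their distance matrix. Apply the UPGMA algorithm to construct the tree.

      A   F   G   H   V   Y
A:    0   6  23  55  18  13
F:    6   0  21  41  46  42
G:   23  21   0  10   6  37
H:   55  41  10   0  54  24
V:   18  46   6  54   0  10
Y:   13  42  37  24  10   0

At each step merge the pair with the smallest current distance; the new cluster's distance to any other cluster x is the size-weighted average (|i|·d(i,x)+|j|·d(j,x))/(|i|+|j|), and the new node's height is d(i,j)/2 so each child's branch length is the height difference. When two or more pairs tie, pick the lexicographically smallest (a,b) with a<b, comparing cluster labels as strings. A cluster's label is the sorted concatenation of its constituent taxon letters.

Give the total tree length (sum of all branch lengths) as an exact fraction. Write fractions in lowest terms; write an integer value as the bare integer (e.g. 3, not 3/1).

iteration 1: select A,F (d=6); attach at lengths (3, 3); label the merged cluster AF
  updated: d(AF,G)=22, d(AF,H)=48, d(AF,V)=32, d(AF,Y)=55/2
iteration 2: select G,V (d=6); attach at lengths (3, 3); label the merged cluster GV
  updated: d(AF,GV)=27, d(GV,H)=32, d(GV,Y)=47/2
iteration 3: select GV,Y (d=47/2); attach at lengths (35/4, 47/4); label the merged cluster GVY
  updated: d(AF,GVY)=163/6, d(GVY,H)=88/3
iteration 4: select AF,GVY (d=163/6); attach at lengths (127/12, 11/6); label the merged cluster AFGVY
  updated: d(AFGVY,H)=184/5
iteration 5: select AFGVY,H (d=184/5); attach at lengths (289/60, 92/5); label the merged cluster AFGHVY
final tree: (((A:3,F:3):127/12,((G:3,V:3):35/4,Y:47/4):11/6):289/60,H:92/5)
total length: 1022/15

1022/15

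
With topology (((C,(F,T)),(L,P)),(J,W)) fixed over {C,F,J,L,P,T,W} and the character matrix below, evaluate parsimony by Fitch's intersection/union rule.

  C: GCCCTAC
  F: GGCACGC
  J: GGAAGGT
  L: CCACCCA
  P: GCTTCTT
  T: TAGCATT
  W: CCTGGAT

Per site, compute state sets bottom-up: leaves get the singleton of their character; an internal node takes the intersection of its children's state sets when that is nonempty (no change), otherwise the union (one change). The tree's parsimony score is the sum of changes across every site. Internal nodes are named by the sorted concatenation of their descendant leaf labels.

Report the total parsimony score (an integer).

site 0, node FT: F={G} ∪ T={T} → {G,T} (+1)
site 0, node CFT: C={G} ∩ FT={G,T} → {G} (+0)
site 0, node LP: L={C} ∪ P={G} → {C,G} (+1)
site 0, node CFLPT: CFT={G} ∩ LP={C,G} → {G} (+0)
site 0, node JW: J={G} ∪ W={C} → {C,G} (+1)
site 0, node CFJLPTW: CFLPT={G} ∩ JW={C,G} → {G} (+0)
site 1, node FT: F={G} ∪ T={A} → {A,G} (+1)
site 1, node CFT: C={C} ∪ FT={A,G} → {A,C,G} (+1)
site 1, node LP: L={C} ∩ P={C} → {C} (+0)
site 1, node CFLPT: CFT={A,C,G} ∩ LP={C} → {C} (+0)
site 1, node JW: J={G} ∪ W={C} → {C,G} (+1)
site 1, node CFJLPTW: CFLPT={C} ∩ JW={C,G} → {C} (+0)
site 2, node FT: F={C} ∪ T={G} → {C,G} (+1)
site 2, node CFT: C={C} ∩ FT={C,G} → {C} (+0)
site 2, node LP: L={A} ∪ P={T} → {A,T} (+1)
site 2, node CFLPT: CFT={C} ∪ LP={A,T} → {A,C,T} (+1)
site 2, node JW: J={A} ∪ W={T} → {A,T} (+1)
site 2, node CFJLPTW: CFLPT={A,C,T} ∩ JW={A,T} → {A,T} (+0)
site 3, node FT: F={A} ∪ T={C} → {A,C} (+1)
site 3, node CFT: C={C} ∩ FT={A,C} → {C} (+0)
site 3, node LP: L={C} ∪ P={T} → {C,T} (+1)
site 3, node CFLPT: CFT={C} ∩ LP={C,T} → {C} (+0)
site 3, node JW: J={A} ∪ W={G} → {A,G} (+1)
site 3, node CFJLPTW: CFLPT={C} ∪ JW={A,G} → {A,C,G} (+1)
site 4, node FT: F={C} ∪ T={A} → {A,C} (+1)
site 4, node CFT: C={T} ∪ FT={A,C} → {A,C,T} (+1)
site 4, node LP: L={C} ∩ P={C} → {C} (+0)
site 4, node CFLPT: CFT={A,C,T} ∩ LP={C} → {C} (+0)
site 4, node JW: J={G} ∩ W={G} → {G} (+0)
site 4, node CFJLPTW: CFLPT={C} ∪ JW={G} → {C,G} (+1)
site 5, node FT: F={G} ∪ T={T} → {G,T} (+1)
site 5, node CFT: C={A} ∪ FT={G,T} → {A,G,T} (+1)
site 5, node LP: L={C} ∪ P={T} → {C,T} (+1)
site 5, node CFLPT: CFT={A,G,T} ∩ LP={C,T} → {T} (+0)
site 5, node JW: J={G} ∪ W={A} → {A,G} (+1)
site 5, node CFJLPTW: CFLPT={T} ∪ JW={A,G} → {A,G,T} (+1)
site 6, node FT: F={C} ∪ T={T} → {C,T} (+1)
site 6, node CFT: C={C} ∩ FT={C,T} → {C} (+0)
site 6, node LP: L={A} ∪ P={T} → {A,T} (+1)
site 6, node CFLPT: CFT={C} ∪ LP={A,T} → {A,C,T} (+1)
site 6, node JW: J={T} ∩ W={T} → {T} (+0)
site 6, node CFJLPTW: CFLPT={A,C,T} ∩ JW={T} → {T} (+0)
per-site changes: [3, 3, 4, 4, 3, 5, 3]; total = 25

25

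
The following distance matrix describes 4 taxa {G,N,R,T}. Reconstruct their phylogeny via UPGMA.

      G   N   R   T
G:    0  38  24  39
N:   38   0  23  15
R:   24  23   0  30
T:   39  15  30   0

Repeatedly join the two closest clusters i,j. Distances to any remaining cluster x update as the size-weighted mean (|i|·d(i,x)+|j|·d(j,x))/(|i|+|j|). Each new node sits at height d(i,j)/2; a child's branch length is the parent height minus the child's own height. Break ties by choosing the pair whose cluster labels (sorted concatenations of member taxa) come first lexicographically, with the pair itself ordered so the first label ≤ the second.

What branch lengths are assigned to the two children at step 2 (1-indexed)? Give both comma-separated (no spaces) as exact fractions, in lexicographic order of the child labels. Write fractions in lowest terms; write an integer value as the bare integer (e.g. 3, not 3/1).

step 1: merge (N,T) at d=15; branch lengths N→15/2, T→15/2; new cluster NT
  updated: d(G,NT)=77/2, d(NT,R)=53/2
step 2: merge (G,R) at d=24; branch lengths G→12, R→12; new cluster GR
  updated: d(GR,NT)=65/2
step 3: merge (GR,NT) at d=65/2; branch lengths GR→17/4, NT→35/4; new cluster GNRT
final tree: ((G:12,R:12):17/4,(N:15/2,T:15/2):35/4)
total length: 52

12,12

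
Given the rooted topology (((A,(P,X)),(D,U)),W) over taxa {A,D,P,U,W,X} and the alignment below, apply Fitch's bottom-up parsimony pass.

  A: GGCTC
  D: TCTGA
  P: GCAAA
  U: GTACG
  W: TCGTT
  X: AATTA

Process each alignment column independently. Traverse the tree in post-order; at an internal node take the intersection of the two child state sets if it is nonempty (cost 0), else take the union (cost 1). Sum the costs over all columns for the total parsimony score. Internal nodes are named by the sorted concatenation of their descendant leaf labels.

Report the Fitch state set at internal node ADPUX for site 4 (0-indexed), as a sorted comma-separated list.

A

site 0, node PX: P={G} ∪ X={A} → {A,G} (+1)
site 0, node APX: A={G} ∩ PX={A,G} → {G} (+0)
site 0, node DU: D={T} ∪ U={G} → {G,T} (+1)
site 0, node ADPUX: APX={G} ∩ DU={G,T} → {G} (+0)
site 0, node ADPUWX: ADPUX={G} ∪ W={T} → {G,T} (+1)
site 1, node PX: P={C} ∪ X={A} → {A,C} (+1)
site 1, node APX: A={G} ∪ PX={A,C} → {A,C,G} (+1)
site 1, node DU: D={C} ∪ U={T} → {C,T} (+1)
site 1, node ADPUX: APX={A,C,G} ∩ DU={C,T} → {C} (+0)
site 1, node ADPUWX: ADPUX={C} ∩ W={C} → {C} (+0)
site 2, node PX: P={A} ∪ X={T} → {A,T} (+1)
site 2, node APX: A={C} ∪ PX={A,T} → {A,C,T} (+1)
site 2, node DU: D={T} ∪ U={A} → {A,T} (+1)
site 2, node ADPUX: APX={A,C,T} ∩ DU={A,T} → {A,T} (+0)
site 2, node ADPUWX: ADPUX={A,T} ∪ W={G} → {A,G,T} (+1)
site 3, node PX: P={A} ∪ X={T} → {A,T} (+1)
site 3, node APX: A={T} ∩ PX={A,T} → {T} (+0)
site 3, node DU: D={G} ∪ U={C} → {C,G} (+1)
site 3, node ADPUX: APX={T} ∪ DU={C,G} → {C,G,T} (+1)
site 3, node ADPUWX: ADPUX={C,G,T} ∩ W={T} → {T} (+0)
site 4, node PX: P={A} ∩ X={A} → {A} (+0)
site 4, node APX: A={C} ∪ PX={A} → {A,C} (+1)
site 4, node DU: D={A} ∪ U={G} → {A,G} (+1)
site 4, node ADPUX: APX={A,C} ∩ DU={A,G} → {A} (+0)
site 4, node ADPUWX: ADPUX={A} ∪ W={T} → {A,T} (+1)
per-site changes: [3, 3, 4, 3, 3]; total = 16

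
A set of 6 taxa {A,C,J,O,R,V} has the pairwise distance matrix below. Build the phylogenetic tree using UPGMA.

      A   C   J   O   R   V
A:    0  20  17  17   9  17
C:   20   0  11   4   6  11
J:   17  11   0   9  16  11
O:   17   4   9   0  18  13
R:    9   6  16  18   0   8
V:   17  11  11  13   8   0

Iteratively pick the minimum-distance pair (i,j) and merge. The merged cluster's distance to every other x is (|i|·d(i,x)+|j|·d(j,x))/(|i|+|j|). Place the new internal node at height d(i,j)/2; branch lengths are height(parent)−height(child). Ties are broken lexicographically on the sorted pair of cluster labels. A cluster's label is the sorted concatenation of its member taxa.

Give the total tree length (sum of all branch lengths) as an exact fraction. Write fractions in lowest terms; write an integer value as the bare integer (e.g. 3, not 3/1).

step 1: merge (C,O) at d=4; branch lengths C→2, O→2; new cluster CO
  updated: d(A,CO)=37/2, d(CO,J)=10, d(CO,R)=12, d(CO,V)=12
step 2: merge (R,V) at d=8; branch lengths R→4, V→4; new cluster RV
  updated: d(A,RV)=13, d(CO,RV)=12, d(J,RV)=27/2
step 3: merge (CO,J) at d=10; branch lengths CO→3, J→5; new cluster CJO
  updated: d(A,CJO)=18, d(CJO,RV)=25/2
step 4: merge (CJO,RV) at d=25/2; branch lengths CJO→5/4, RV→9/4; new cluster CJORV
  updated: d(A,CJORV)=16
step 5: merge (A,CJORV) at d=16; branch lengths A→8, CJORV→7/4; new cluster ACJORV
final tree: (A:8,(((C:2,O:2):3,J:5):5/4,(R:4,V:4):9/4):7/4)
total length: 133/4

133/4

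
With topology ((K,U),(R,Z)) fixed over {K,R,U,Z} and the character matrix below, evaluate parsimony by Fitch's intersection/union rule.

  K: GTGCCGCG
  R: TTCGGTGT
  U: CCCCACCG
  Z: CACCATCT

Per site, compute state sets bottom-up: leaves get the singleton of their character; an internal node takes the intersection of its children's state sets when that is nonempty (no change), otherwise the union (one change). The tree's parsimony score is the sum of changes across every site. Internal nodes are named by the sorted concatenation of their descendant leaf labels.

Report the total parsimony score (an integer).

12

KU@0: {G} ∪ {C} = {C,G} (union, +1)
RZ@0: {T} ∪ {C} = {C,T} (union, +1)
KRUZ@0: {C,G} ∩ {C,T} = {C} (intersection, +0)
KU@1: {T} ∪ {C} = {C,T} (union, +1)
RZ@1: {T} ∪ {A} = {A,T} (union, +1)
KRUZ@1: {C,T} ∩ {A,T} = {T} (intersection, +0)
KU@2: {G} ∪ {C} = {C,G} (union, +1)
RZ@2: {C} ∩ {C} = {C} (intersection, +0)
KRUZ@2: {C,G} ∩ {C} = {C} (intersection, +0)
KU@3: {C} ∩ {C} = {C} (intersection, +0)
RZ@3: {G} ∪ {C} = {C,G} (union, +1)
KRUZ@3: {C} ∩ {C,G} = {C} (intersection, +0)
KU@4: {C} ∪ {A} = {A,C} (union, +1)
RZ@4: {G} ∪ {A} = {A,G} (union, +1)
KRUZ@4: {A,C} ∩ {A,G} = {A} (intersection, +0)
KU@5: {G} ∪ {C} = {C,G} (union, +1)
RZ@5: {T} ∩ {T} = {T} (intersection, +0)
KRUZ@5: {C,G} ∪ {T} = {C,G,T} (union, +1)
KU@6: {C} ∩ {C} = {C} (intersection, +0)
RZ@6: {G} ∪ {C} = {C,G} (union, +1)
KRUZ@6: {C} ∩ {C,G} = {C} (intersection, +0)
KU@7: {G} ∩ {G} = {G} (intersection, +0)
RZ@7: {T} ∩ {T} = {T} (intersection, +0)
KRUZ@7: {G} ∪ {T} = {G,T} (union, +1)
per-site changes: [2, 2, 1, 1, 2, 2, 1, 1]; total = 12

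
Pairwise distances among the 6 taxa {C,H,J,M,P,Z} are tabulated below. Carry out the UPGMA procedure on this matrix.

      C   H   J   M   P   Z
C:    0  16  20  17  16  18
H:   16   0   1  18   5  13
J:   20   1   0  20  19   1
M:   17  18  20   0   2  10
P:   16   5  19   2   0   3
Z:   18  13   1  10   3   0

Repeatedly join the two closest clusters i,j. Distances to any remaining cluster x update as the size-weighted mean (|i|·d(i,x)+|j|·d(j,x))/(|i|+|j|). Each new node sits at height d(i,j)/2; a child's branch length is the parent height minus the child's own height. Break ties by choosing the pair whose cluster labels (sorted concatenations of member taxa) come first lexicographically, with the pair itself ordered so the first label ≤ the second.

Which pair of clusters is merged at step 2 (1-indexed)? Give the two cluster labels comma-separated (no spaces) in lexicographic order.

M,P

step 1: merge (H,J) at d=1; branch lengths H→1/2, J→1/2; new cluster HJ
  updated: d(C,HJ)=18, d(HJ,M)=19, d(HJ,P)=12, d(HJ,Z)=7
step 2: merge (M,P) at d=2; branch lengths M→1, P→1; new cluster MP
  updated: d(C,MP)=33/2, d(HJ,MP)=31/2, d(MP,Z)=13/2
step 3: merge (MP,Z) at d=13/2; branch lengths MP→9/4, Z→13/4; new cluster MPZ
  updated: d(C,MPZ)=17, d(HJ,MPZ)=38/3
step 4: merge (HJ,MPZ) at d=38/3; branch lengths HJ→35/6, MPZ→37/12; new cluster HJMPZ
  updated: d(C,HJMPZ)=87/5
step 5: merge (C,HJMPZ) at d=87/5; branch lengths C→87/10, HJMPZ→71/30; new cluster CHJMPZ
final tree: (C:87/10,((H:1/2,J:1/2):35/6,((M:1,P:1):9/4,Z:13/4):37/12):71/30)
total length: 1709/60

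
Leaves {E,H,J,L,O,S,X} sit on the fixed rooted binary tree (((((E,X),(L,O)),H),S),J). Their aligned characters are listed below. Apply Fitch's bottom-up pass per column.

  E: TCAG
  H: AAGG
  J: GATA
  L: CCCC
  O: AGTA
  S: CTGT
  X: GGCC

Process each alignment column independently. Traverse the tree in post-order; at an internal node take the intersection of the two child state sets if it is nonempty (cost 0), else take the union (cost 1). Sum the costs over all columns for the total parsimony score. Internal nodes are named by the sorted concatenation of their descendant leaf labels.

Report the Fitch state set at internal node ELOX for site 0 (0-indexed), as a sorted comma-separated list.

A,C,G,T

EX@0: {T} ∪ {G} = {G,T} (union, +1)
LO@0: {C} ∪ {A} = {A,C} (union, +1)
ELOX@0: {G,T} ∪ {A,C} = {A,C,G,T} (union, +1)
EHLOX@0: {A,C,G,T} ∩ {A} = {A} (intersection, +0)
EHLOSX@0: {A} ∪ {C} = {A,C} (union, +1)
EHJLOSX@0: {A,C} ∪ {G} = {A,C,G} (union, +1)
EX@1: {C} ∪ {G} = {C,G} (union, +1)
LO@1: {C} ∪ {G} = {C,G} (union, +1)
ELOX@1: {C,G} ∩ {C,G} = {C,G} (intersection, +0)
EHLOX@1: {C,G} ∪ {A} = {A,C,G} (union, +1)
EHLOSX@1: {A,C,G} ∪ {T} = {A,C,G,T} (union, +1)
EHJLOSX@1: {A,C,G,T} ∩ {A} = {A} (intersection, +0)
EX@2: {A} ∪ {C} = {A,C} (union, +1)
LO@2: {C} ∪ {T} = {C,T} (union, +1)
ELOX@2: {A,C} ∩ {C,T} = {C} (intersection, +0)
EHLOX@2: {C} ∪ {G} = {C,G} (union, +1)
EHLOSX@2: {C,G} ∩ {G} = {G} (intersection, +0)
EHJLOSX@2: {G} ∪ {T} = {G,T} (union, +1)
EX@3: {G} ∪ {C} = {C,G} (union, +1)
LO@3: {C} ∪ {A} = {A,C} (union, +1)
ELOX@3: {C,G} ∩ {A,C} = {C} (intersection, +0)
EHLOX@3: {C} ∪ {G} = {C,G} (union, +1)
EHLOSX@3: {C,G} ∪ {T} = {C,G,T} (union, +1)
EHJLOSX@3: {C,G,T} ∪ {A} = {A,C,G,T} (union, +1)
per-site changes: [5, 4, 4, 5]; total = 18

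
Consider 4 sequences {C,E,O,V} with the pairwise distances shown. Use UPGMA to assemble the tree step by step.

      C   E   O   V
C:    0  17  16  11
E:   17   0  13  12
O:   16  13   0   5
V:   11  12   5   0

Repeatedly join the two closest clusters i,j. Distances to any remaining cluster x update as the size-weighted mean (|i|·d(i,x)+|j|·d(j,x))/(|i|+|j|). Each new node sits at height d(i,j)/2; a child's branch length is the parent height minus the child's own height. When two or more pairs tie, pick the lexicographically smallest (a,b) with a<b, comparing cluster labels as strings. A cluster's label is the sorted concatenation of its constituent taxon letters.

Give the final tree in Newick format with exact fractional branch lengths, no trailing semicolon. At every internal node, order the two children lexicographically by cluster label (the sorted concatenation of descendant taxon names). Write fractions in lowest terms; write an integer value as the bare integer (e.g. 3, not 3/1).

(C:22/3,(E:25/4,(O:5/2,V:5/2):15/4):13/12)

iteration 1: select O,V (d=5); attach at lengths (5/2, 5/2); label the merged cluster OV
  updated: d(C,OV)=27/2, d(E,OV)=25/2
iteration 2: select E,OV (d=25/2); attach at lengths (25/4, 15/4); label the merged cluster EOV
  updated: d(C,EOV)=44/3
iteration 3: select C,EOV (d=44/3); attach at lengths (22/3, 13/12); label the merged cluster CEOV
final tree: (C:22/3,(E:25/4,(O:5/2,V:5/2):15/4):13/12)
total length: 281/12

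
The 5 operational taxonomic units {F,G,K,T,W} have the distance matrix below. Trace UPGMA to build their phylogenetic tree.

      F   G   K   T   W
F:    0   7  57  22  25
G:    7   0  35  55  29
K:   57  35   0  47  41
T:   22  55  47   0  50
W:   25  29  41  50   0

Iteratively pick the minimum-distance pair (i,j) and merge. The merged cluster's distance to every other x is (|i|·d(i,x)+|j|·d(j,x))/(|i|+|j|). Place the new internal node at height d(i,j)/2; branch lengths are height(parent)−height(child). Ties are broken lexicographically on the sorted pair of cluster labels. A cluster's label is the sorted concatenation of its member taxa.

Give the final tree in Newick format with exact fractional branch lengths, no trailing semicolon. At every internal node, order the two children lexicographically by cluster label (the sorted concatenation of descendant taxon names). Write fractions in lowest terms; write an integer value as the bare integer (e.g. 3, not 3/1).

((((F:7/2,G:7/2):10,W:27/2):23/3,T:127/6):4/3,K:45/2)

1. join F+G (d=7) ⇒ FG; edges |F|=7/2, |G|=7/2
  updated: d(FG,K)=46, d(FG,T)=77/2, d(FG,W)=27
2. join FG+W (d=27) ⇒ FGW; edges |FG|=10, |W|=27/2
  updated: d(FGW,K)=133/3, d(FGW,T)=127/3
3. join FGW+T (d=127/3) ⇒ FGTW; edges |FGW|=23/3, |T|=127/6
  updated: d(FGTW,K)=45
4. join FGTW+K (d=45) ⇒ FGKTW; edges |FGTW|=4/3, |K|=45/2
final tree: ((((F:7/2,G:7/2):10,W:27/2):23/3,T:127/6):4/3,K:45/2)
total length: 499/6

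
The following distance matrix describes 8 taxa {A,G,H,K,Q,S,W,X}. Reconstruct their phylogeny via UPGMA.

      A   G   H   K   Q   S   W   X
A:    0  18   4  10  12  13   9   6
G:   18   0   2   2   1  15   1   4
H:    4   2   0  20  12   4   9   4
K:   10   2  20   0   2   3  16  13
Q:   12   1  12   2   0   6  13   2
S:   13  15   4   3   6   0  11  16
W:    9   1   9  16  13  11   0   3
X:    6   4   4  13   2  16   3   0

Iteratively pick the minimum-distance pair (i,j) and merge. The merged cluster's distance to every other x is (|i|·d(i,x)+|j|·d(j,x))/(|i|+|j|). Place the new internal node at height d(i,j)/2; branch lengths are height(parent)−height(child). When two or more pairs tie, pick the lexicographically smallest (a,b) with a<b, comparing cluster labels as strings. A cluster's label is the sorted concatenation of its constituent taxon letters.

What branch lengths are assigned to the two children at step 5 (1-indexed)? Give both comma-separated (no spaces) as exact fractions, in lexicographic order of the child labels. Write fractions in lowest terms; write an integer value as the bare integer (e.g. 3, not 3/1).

3/2,2

1. join G+Q (d=1) ⇒ GQ; edges |G|=1/2, |Q|=1/2
  updated: d(A,GQ)=15, d(GQ,H)=7, d(GQ,K)=2, d(GQ,S)=21/2, d(GQ,W)=7, d(GQ,X)=3
2. join GQ+K (d=2) ⇒ GKQ; edges |GQ|=1/2, |K|=1
  updated: d(A,GKQ)=40/3, d(GKQ,H)=34/3, d(GKQ,S)=8, d(GKQ,W)=10, d(GKQ,X)=19/3
3. join W+X (d=3) ⇒ WX; edges |W|=3/2, |X|=3/2
  updated: d(A,WX)=15/2, d(GKQ,WX)=49/6, d(H,WX)=13/2, d(S,WX)=27/2
4. join A+H (d=4) ⇒ AH; edges |A|=2, |H|=2
  updated: d(AH,GKQ)=37/3, d(AH,S)=17/2, d(AH,WX)=7
5. join AH+WX (d=7) ⇒ AHWX; edges |AH|=3/2, |WX|=2
  updated: d(AHWX,GKQ)=41/4, d(AHWX,S)=11
6. join GKQ+S (d=8) ⇒ GKQS; edges |GKQ|=3, |S|=4
  updated: d(AHWX,GKQS)=167/16
7. join AHWX+GKQS (d=167/16) ⇒ AGHKQSWX; edges |AHWX|=55/32, |GKQS|=39/32
final tree: (((A:2,H:2):3/2,(W:3/2,X:3/2):2):55/32,(((G:1/2,Q:1/2):1/2,K:1):3,S:4):39/32)
total length: 367/16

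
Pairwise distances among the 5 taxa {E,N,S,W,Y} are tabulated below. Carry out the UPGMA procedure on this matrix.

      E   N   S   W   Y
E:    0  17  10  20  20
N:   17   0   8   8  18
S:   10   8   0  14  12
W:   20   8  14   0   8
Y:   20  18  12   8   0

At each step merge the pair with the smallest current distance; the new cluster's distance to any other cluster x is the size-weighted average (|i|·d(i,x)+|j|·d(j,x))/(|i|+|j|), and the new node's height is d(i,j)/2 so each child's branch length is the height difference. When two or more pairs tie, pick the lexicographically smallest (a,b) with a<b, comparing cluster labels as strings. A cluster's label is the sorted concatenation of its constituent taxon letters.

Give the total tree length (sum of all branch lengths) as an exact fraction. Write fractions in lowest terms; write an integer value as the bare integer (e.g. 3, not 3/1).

step 1: merge (N,S) at d=8; branch lengths N→4, S→4; new cluster NS
  updated: d(E,NS)=27/2, d(NS,W)=11, d(NS,Y)=15
step 2: merge (W,Y) at d=8; branch lengths W→4, Y→4; new cluster WY
  updated: d(E,WY)=20, d(NS,WY)=13
step 3: merge (NS,WY) at d=13; branch lengths NS→5/2, WY→5/2; new cluster NSWY
  updated: d(E,NSWY)=67/4
step 4: merge (E,NSWY) at d=67/4; branch lengths E→67/8, NSWY→15/8; new cluster ENSWY
final tree: (E:67/8,((N:4,S:4):5/2,(W:4,Y:4):5/2):15/8)
total length: 125/4

125/4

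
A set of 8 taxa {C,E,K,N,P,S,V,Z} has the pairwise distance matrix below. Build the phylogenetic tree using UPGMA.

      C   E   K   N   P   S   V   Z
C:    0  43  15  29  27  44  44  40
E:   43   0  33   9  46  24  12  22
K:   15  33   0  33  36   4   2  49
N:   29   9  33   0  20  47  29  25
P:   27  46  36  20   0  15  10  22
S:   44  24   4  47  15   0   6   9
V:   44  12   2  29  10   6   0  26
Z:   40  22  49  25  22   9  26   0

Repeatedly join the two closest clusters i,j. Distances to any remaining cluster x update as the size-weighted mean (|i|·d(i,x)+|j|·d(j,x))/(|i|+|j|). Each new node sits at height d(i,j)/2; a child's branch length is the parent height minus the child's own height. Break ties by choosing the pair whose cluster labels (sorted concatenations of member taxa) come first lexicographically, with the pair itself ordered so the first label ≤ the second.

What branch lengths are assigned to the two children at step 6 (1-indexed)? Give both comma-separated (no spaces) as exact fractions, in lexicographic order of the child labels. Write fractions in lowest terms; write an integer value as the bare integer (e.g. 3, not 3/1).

step 1: merge (K,V) at d=2; branch lengths K→1, V→1; new cluster KV
  updated: d(C,KV)=59/2, d(E,KV)=45/2, d(KV,N)=31, d(KV,P)=23, d(KV,S)=5, d(KV,Z)=75/2
step 2: merge (KV,S) at d=5; branch lengths KV→3/2, S→5/2; new cluster KSV
  updated: d(C,KSV)=103/3, d(E,KSV)=23, d(KSV,N)=109/3, d(KSV,P)=61/3, d(KSV,Z)=28
step 3: merge (E,N) at d=9; branch lengths E→9/2, N→9/2; new cluster EN
  updated: d(C,EN)=36, d(EN,KSV)=89/3, d(EN,P)=33, d(EN,Z)=47/2
step 4: merge (KSV,P) at d=61/3; branch lengths KSV→23/3, P→61/6; new cluster KPSV
  updated: d(C,KPSV)=65/2, d(EN,KPSV)=61/2, d(KPSV,Z)=53/2
step 5: merge (EN,Z) at d=47/2; branch lengths EN→29/4, Z→47/4; new cluster ENZ
  updated: d(C,ENZ)=112/3, d(ENZ,KPSV)=175/6
step 6: merge (ENZ,KPSV) at d=175/6; branch lengths ENZ→17/6, KPSV→53/12; new cluster EKNPSVZ
  updated: d(C,EKNPSVZ)=242/7
step 7: merge (C,EKNPSVZ) at d=242/7; branch lengths C→121/7, EKNPSVZ→227/84; new cluster CEKNPSVZ
final tree: (C:121/7,(((E:9/2,N:9/2):29/4,Z:47/4):17/6,(((K:1,V:1):3/2,S:5/2):23/3,P:61/6):53/12):227/84)
total length: 1107/14

17/6,53/12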